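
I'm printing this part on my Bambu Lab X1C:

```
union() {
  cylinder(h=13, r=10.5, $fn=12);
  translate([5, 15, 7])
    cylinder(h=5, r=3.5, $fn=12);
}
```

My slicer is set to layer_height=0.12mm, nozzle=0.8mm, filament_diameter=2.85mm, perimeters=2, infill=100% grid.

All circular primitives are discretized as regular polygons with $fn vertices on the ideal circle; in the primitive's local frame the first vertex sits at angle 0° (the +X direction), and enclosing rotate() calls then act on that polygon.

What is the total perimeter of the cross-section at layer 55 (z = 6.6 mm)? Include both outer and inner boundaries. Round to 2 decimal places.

At z = 6.6 mm: the r=10.5 cylinder gives a regular 12-gon of circumradius 10.5 (constant along its height) (perimeter = 2·12·10.500·sin(180°/12) = 65.22 mm); the cylinder at (5, 15) is absent (z outside [7, 12]); Merging all regions: only the r=10.5 cylinder is present, so the union is just that shape — boundary = 65.22 mm. Overall, the cross-section is a single solid region. Total boundary length (outer) = 65.22 mm.

65.22 mm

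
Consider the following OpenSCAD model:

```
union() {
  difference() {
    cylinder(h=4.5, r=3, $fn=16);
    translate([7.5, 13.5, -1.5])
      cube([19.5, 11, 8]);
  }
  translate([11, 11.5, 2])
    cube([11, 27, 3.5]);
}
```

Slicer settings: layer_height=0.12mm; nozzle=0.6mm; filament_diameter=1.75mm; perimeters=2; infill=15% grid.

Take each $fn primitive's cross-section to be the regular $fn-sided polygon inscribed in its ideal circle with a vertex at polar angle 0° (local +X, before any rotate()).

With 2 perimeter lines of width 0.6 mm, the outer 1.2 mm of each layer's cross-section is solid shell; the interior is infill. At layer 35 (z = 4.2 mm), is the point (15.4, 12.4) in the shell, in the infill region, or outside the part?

shell

At z = 4.2 mm: the r=3 cylinder gives a regular 16-gon of circumradius 3 (constant along its height); the 19.5×11 cube at (7.5, 13.5) contributes its full rectangle; After the difference (first − rest): starting from the r=3 cylinder, the 19.5×11 cube at (7.5, 13.5) misses the remaining region (no effect) — 1 connected region; the cube at (11, 11.5) is present — its section is the full 11×27 rectangle; Combining (union): the 2 present regions are separate (no shared area or edge), so areas and boundary lengths simply add and each stays a separate island — 2 connected regions. Overall, the cross-section has 2 separate islands. The nearest boundary edge runs (22.00, 11.50)→(11.00, 11.50); distance from the point to it = 0.90 mm. (Shell/infill is judged within the island containing the point — the largest one.) The point is inside the cross-section, 0.90 mm from the nearest boundary — within the 1.2 mm shell band (2 × 0.6).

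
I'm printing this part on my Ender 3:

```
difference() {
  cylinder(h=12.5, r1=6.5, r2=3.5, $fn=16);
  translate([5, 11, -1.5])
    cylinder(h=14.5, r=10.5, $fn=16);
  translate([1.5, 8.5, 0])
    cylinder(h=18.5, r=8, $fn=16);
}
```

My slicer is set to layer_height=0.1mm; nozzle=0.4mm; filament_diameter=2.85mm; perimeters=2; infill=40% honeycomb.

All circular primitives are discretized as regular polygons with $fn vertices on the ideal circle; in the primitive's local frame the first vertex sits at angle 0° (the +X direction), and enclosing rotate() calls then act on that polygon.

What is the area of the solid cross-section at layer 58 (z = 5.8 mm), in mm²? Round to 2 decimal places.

At z = 5.8 mm: the cone (r1=6.5→r2=3.5) has section circumradius 5.108 here — a regular 16-gon (area = (16/2)·5.108²·sin(360°/16) = 79.88 mm²); the r=10.5 cylinder at (5, 11) contributes a regular 16-gon of circumradius 10.5 (area = (16/2)·10.500²·sin(360°/16) = 337.53 mm²); the r=8 cylinder at (1.5, 8.5) contributes a regular 16-gon of circumradius 8 (area = (16/2)·8.000²·sin(360°/16) = 195.93 mm²); Subtracting the remaining from the first: starting from the cone (79.88 mm²), the r=10.5 cylinder at (5, 11) partially overlaps it — only the 19.93 mm² overlap (of its 337.53 mm²) is removed, clipping the outline; the r=8 cylinder at (1.5, 8.5) partially overlaps it — only the 8.31 mm² overlap (of its 195.93 mm²) is removed, clipping the outline — area = 51.63 mm². Overall, the cross-section is a single solid region. Net area = 51.63 mm².

51.63 mm²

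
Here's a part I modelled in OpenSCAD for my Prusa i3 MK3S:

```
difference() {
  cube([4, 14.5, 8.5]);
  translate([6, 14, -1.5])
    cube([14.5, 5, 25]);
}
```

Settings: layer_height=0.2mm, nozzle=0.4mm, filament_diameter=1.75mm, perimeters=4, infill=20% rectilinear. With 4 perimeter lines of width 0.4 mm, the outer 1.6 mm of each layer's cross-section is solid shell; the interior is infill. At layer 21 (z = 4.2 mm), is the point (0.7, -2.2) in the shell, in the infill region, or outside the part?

outside

At z = 4.2 mm: the 4×14.5 cube contributes its full rectangle; the cube at (6, 14) is present — its section is the full 14.5×5 rectangle; Subtracting the remaining from the first: starting from the 4×14.5 cube, the 14.5×5 cube at (6, 14) misses the remaining region (no effect) — 1 connected region. Overall, the cross-section is a single solid region. The nearest boundary edge runs (4.00, 0.00)→(0.00, 0.00); distance from the point to it = 2.20 mm. The point is not inside any of the regions above, so it lies outside the cross-section (2.20 mm from the nearest boundary).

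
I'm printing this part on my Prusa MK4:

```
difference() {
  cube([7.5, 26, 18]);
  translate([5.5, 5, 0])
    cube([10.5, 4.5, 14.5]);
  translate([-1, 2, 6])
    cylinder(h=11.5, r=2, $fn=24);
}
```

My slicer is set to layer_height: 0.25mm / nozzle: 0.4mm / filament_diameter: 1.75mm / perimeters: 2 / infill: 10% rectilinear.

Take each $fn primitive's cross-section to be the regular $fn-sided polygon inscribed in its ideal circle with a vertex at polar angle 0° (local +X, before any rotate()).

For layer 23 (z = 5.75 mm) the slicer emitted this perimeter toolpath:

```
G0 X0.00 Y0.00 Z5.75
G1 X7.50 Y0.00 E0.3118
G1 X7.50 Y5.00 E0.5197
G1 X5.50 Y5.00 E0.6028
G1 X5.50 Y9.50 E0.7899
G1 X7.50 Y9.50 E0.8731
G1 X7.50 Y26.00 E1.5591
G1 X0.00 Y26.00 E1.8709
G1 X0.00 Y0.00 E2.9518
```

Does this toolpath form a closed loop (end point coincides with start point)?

Start point (G0): (0.00, 0.00). End point (last G1): the path returns to the start — closed.

yes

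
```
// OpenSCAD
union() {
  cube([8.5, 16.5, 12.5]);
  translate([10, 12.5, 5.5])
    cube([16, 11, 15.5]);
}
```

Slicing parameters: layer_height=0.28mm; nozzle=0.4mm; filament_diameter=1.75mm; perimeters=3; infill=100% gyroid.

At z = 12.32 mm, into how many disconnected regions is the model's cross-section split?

At z = 12.32 mm: the cube is present — its section is the full 8.5×16.5 rectangle; the cube at (10, 12.5) (footprint 16×11) is included at this height; Taking the union: the 2 present regions are separate (no shared area or edge), so areas and boundary lengths simply add and each stays a separate island — 2 connected regions. The result has 2 disconnected regions.

2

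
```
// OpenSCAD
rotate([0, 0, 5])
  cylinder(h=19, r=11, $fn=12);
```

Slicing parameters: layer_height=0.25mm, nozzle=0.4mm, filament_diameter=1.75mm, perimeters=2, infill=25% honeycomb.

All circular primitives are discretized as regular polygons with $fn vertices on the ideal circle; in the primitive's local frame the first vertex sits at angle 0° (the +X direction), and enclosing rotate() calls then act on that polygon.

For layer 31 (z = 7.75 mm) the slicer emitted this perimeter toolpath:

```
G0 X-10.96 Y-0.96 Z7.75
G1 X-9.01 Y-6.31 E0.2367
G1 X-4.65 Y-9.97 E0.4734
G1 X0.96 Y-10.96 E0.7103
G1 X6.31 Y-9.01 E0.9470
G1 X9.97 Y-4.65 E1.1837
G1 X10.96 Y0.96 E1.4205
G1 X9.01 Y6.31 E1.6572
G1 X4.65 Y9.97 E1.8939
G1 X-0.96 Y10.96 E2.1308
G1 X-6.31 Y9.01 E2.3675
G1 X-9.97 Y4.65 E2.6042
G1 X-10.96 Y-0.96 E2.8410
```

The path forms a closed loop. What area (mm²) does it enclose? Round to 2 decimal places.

363.06 mm²

Apply the shoelace formula to the sequence of (X, Y) vertices; enclosed area = 363.06 mm².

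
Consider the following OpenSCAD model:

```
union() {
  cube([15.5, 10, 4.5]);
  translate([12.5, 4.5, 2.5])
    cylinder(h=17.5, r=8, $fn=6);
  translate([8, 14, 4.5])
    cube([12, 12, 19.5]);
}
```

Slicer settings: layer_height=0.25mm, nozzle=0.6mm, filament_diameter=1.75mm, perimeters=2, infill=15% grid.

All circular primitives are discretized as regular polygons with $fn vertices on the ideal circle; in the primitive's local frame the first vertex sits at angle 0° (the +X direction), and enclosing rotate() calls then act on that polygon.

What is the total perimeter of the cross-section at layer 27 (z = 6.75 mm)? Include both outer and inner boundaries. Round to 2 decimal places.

At z = 6.75 mm: the cube is absent (z outside [0, 4.5]); the r=8 cylinder at (12.5, 4.5) contributes a regular 6-gon of circumradius 8 (perimeter = 2·6·8.000·sin(180°/6) = 48.00 mm); the cube at (8, 14) (footprint 12×12) is included at this height (perimeter 48.00 mm); Taking the union: the 2 present regions are separate (no shared area or edge), so areas and boundary lengths simply add and each stays a separate island — boundary = 96.00 mm. Overall, the cross-section has 2 separate islands. Total boundary length (outer) = 96.00 mm.

96.00 mm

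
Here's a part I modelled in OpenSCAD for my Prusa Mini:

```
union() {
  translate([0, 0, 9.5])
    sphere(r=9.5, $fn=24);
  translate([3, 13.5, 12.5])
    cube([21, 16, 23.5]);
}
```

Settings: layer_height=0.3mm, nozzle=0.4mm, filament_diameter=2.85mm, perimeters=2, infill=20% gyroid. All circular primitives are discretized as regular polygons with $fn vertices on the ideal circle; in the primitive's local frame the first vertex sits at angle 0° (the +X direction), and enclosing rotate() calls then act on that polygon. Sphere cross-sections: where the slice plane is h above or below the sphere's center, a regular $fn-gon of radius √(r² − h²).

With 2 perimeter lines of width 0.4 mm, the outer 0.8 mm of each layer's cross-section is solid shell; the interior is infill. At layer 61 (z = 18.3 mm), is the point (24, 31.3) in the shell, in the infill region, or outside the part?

At z = 18.3 mm: the sphere: section is a regular 24-gon, circumradius = √(r²−h²) = √(9.5²−8.8²) = 3.579; the 21×16 cube at (3, 13.5) contributes its full rectangle; Merging all regions: the 2 present regions are separate (no shared area or edge), so areas and boundary lengths simply add and each stays a separate island — 2 connected regions. Overall, the cross-section has 2 separate islands. The nearest boundary edge runs (24.00, 29.50)→(24.00, 13.50); distance from the point to it = 1.80 mm. The point is not inside any of the regions above, so it lies outside the cross-section (1.80 mm from the nearest boundary).

outside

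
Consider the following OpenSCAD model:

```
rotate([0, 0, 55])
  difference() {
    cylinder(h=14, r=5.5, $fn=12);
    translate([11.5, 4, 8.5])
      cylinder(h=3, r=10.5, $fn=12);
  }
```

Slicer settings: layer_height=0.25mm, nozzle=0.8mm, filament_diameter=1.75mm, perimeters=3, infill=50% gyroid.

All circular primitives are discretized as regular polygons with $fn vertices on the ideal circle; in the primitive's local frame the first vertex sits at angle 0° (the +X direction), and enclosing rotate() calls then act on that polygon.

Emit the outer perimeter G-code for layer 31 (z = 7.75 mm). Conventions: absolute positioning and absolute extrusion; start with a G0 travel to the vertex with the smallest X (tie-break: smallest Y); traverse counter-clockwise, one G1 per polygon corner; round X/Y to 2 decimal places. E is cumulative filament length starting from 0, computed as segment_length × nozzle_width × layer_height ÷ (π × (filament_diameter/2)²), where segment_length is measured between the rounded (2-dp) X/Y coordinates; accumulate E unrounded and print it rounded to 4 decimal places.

G0 X-5.48 Y0.48 Z7.75
G1 X-4.98 Y-2.32 E0.2365
G1 X-3.15 Y-4.51 E0.4738
G1 X-0.48 Y-5.48 E0.7100
G1 X2.32 Y-4.98 E0.9465
G1 X4.51 Y-3.15 E1.1838
G1 X5.48 Y-0.48 E1.4200
G1 X4.98 Y2.32 E1.6565
G1 X3.15 Y4.51 E1.8938
G1 X0.48 Y5.48 E2.1301
G1 X-2.32 Y4.98 E2.3666
G1 X-4.51 Y3.15 E2.6039
G1 X-5.48 Y0.48 E2.8401

At z = 7.75 mm: the cylinder: section is a regular 12-gon, circumradius r=5.5; the cylinder at (11.5, 4) does not reach this height (z outside [8.5, 11.5]); Taking the first minus the rest: none of the subtracted shapes is present at this height, so the r=5.5 cylinder is unchanged — 1 connected region; (rotated 55° about Z; rotation is an isometry so areas/perimeters/island counts are preserved). The outline is a single polygon with 12 vertices. Extrusion per mm of travel: 0.8 × 0.25 / (π × 0.875²) = 0.083150. Accumulating E over each segment gives final E = 2.8401.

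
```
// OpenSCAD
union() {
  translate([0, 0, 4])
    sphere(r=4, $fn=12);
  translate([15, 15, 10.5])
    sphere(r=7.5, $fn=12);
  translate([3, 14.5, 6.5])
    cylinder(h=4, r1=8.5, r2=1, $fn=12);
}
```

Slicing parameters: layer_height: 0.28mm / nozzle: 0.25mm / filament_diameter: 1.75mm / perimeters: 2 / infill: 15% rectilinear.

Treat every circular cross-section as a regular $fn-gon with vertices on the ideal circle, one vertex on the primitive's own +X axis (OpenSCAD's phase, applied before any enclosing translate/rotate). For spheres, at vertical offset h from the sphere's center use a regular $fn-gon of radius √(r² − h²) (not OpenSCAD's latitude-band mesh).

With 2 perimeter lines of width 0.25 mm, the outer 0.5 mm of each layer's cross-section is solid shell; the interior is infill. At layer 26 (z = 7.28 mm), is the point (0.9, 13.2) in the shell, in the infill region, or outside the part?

At z = 7.28 mm: the r=4 sphere slices to a regular 12-gon of circumradius 2.289 (√(r²−h²) with h=3.28 from center); the sphere at (15, 15): section is a regular 12-gon, circumradius = √(r²−h²) = √(7.5²−3.22²) = 6.774; the cone at (3, 14.5): at t=0.195 of its height the radius interpolates to r₁+(r₂−r₁)t = 7.037, giving a regular 12-gon of that circumradius; Taking the union: the regions partially overlap (shared area 6.08 mm²), so overlapping operands fuse into one piece — 2 connected regions. Overall, the cross-section has 2 separate islands. The nearest boundary edge runs (-0.52, 8.41)→(-3.09, 10.98); distance from the point to it = 4.39 mm. (Shell/infill is judged within the island containing the point — the largest one.) The point is inside the cross-section and 4.39 mm from the nearest boundary — more than the 0.5 mm shell width (2 × 0.25), so it's in the infill interior.

infill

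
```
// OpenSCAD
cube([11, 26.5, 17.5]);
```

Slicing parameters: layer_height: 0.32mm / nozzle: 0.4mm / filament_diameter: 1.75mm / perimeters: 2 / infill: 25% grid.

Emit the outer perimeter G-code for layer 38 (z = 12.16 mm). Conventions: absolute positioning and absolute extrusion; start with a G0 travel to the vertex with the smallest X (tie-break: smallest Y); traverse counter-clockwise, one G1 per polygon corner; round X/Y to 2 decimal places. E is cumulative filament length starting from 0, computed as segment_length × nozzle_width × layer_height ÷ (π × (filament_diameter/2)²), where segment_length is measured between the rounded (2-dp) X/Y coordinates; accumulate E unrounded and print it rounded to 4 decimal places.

G0 X0.00 Y0.00 Z12.16
G1 X11.00 Y0.00 E0.5854
G1 X11.00 Y26.50 E1.9956
G1 X0.00 Y26.50 E2.5810
G1 X0.00 Y0.00 E3.9912

At z = 12.16 mm: the cube is present — its section is the full 11×26.5 rectangle. The outline is a single polygon with 4 vertices. Extrusion per mm of travel: 0.4 × 0.32 / (π × 0.875²) = 0.053216. Accumulating E over each segment gives final E = 3.9912.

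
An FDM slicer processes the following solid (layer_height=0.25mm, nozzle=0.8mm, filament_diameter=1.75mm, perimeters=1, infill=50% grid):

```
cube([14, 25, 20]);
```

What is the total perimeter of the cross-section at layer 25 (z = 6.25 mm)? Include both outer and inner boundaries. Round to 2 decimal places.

78.00 mm

At z = 6.25 mm: the cube (footprint 14×25) is included at this height (perimeter 78.00 mm). Overall, the cross-section is a single solid region. Total boundary length (outer) = 78.00 mm.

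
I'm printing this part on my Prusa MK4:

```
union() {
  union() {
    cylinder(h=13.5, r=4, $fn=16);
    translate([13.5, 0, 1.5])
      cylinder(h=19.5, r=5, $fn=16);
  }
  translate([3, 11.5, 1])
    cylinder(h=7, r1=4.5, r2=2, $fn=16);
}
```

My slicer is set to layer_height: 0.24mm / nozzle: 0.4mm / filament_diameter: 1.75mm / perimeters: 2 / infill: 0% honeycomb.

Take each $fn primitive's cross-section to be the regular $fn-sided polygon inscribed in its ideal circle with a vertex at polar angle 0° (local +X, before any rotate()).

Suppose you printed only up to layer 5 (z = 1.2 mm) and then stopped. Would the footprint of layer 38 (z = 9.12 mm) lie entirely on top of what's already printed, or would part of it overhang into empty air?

part overhangs

Compare the two slices. At z = 1.2: the cylinder: section is a regular 16-gon, circumradius r=4 (area = (16/2)·4.000²·sin(360°/16) = 48.98 mm²); the cylinder at (13.5, 0) does not reach this height (z outside [1.5, 21]); Combining (union): only the r=4 cylinder is present, so the union is just that shape — area = 48.98 mm²; the cone at (3, 11.5) (r1=4.5→r2=2) has section circumradius 4.429 here — a regular 16-gon (area = (16/2)·4.429²·sin(360°/16) = 60.04 mm²); Merging all regions: the 2 present regions are separate (no shared area or edge), so areas and boundary lengths simply add and each stays a separate island — area = 109.03 mm². At z = 9.12: the cylinder: section is a regular 16-gon, circumradius r=4 (area = (16/2)·4.000²·sin(360°/16) = 48.98 mm²); the r=5 cylinder at (13.5, 0) contributes a regular 16-gon of circumradius 5 (area = (16/2)·5.000²·sin(360°/16) = 76.54 mm²); Taking the union: the 2 present regions are separate (no shared area or edge), so areas and boundary lengths simply add and each stays a separate island — area = 125.52 mm²; the cone at (3, 11.5) is not intersected at this z (z outside [1, 8]); Merging all regions: only that combined region is present, so the union is just that shape — area = 125.52 mm². Checking containment: at z = 9.12 the cross-section extends beyond the z = 1.2 cross-section by about 76.54 mm².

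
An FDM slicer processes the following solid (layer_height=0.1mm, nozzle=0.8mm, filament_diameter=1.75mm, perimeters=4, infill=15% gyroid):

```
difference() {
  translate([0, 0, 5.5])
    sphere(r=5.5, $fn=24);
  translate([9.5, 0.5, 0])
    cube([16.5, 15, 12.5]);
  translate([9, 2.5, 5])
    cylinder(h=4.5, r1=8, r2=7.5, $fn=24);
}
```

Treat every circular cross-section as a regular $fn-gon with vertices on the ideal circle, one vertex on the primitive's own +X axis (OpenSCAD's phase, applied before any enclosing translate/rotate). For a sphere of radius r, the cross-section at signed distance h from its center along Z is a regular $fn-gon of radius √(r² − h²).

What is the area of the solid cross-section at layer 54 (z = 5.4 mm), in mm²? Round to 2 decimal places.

67.94 mm²

At z = 5.4 mm: the sphere: section is a regular 24-gon, circumradius = √(r²−h²) = √(5.5²−0.1²) = 5.499 (area = (24/2)·5.499²·sin(360°/24) = 93.92 mm²); the cube at (9.5, 0.5) (footprint 16.5×15) is included at this height (area 247.50 mm²); the cone at (9, 2.5) (r1=8→r2=7.5) has section circumradius 7.956 here — a regular 24-gon (area = (24/2)·7.956²·sin(360°/24) = 196.57 mm²); Taking the first minus the rest: starting from the r=5.5 sphere (93.92 mm²), the 16.5×15 cube at (9.5, 0.5) misses the remaining region (no effect); the cone at (9, 2.5) partially overlaps it — only the 25.98 mm² overlap (of its 196.57 mm²) is removed, clipping the outline — area = 67.94 mm². Overall, the cross-section is a single solid region. Net area = 67.94 mm².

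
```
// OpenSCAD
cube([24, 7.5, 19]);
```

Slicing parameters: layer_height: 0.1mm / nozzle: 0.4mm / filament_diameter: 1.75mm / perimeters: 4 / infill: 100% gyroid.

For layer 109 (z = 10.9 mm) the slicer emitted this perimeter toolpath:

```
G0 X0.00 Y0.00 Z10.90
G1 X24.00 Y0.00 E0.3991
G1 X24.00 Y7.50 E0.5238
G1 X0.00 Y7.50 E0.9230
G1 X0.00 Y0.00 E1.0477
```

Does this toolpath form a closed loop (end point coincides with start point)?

Start point (G0): (0.00, 0.00). End point (last G1): the path returns to the start — closed.

yes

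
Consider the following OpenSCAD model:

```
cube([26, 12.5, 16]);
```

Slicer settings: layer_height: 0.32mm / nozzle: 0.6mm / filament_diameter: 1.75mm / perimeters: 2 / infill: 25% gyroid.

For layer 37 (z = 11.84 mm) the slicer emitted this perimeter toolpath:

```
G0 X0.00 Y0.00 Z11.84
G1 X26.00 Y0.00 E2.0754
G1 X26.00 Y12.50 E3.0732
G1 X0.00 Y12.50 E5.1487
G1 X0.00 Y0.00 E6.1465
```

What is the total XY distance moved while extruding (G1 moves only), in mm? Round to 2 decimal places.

Sum the Euclidean lengths of each G1 segment: total = 77.00 mm.

77.00 mm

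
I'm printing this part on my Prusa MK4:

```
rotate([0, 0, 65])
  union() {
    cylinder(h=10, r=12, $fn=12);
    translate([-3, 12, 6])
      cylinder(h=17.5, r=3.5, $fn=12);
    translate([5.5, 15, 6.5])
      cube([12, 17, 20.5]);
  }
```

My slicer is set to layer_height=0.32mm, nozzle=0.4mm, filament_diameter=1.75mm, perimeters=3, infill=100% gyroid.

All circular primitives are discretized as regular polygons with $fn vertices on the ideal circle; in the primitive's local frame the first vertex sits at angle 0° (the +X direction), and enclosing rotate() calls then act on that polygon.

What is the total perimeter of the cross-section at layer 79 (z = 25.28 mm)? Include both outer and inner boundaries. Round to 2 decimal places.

58.00 mm

At z = 25.28 mm: the cylinder is not intersected at this z (z outside [0, 10]); the cylinder at (-3, 12) does not reach this height (z outside [6, 23.5]); the 12×17 cube at (5.5, 15) contributes its full rectangle (perimeter 58.00 mm); Taking the union: only the 12×17 cube at (5.5, 15) is present, so the union is just that shape — boundary = 58.00 mm; (whole slice rotated 65° about Z — lengths, areas and connectivity unchanged). Overall, the cross-section is a single solid region. Total boundary length (outer) = 58.00 mm.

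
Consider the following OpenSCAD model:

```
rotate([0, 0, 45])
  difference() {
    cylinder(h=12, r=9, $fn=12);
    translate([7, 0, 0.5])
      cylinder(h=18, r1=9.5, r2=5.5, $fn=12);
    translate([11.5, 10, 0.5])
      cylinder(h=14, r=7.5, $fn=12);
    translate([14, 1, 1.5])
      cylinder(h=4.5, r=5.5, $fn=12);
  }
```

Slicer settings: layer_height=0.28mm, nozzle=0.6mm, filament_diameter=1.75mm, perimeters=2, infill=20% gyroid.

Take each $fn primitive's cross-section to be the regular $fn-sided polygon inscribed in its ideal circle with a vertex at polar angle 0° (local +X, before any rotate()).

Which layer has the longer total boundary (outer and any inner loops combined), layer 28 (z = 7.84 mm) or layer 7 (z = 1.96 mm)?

Layer 28 (z = 7.84): the r=9 cylinder gives a regular 12-gon of circumradius 9 (constant along its height) (perimeter = 2·12·9.000·sin(180°/12) = 55.90 mm); the cone at (7, 0) (r1=9.5→r2=5.5) has section circumradius 7.869 here — a regular 12-gon (perimeter = 2·12·7.869·sin(180°/12) = 48.88 mm); the r=7.5 cylinder at (11.5, 10) gives a regular 12-gon of circumradius 7.5 (constant along its height) (perimeter = 2·12·7.500·sin(180°/12) = 46.59 mm); the cylinder at (14, 1) does not reach this height (z outside [1.5, 6]); After the difference (first − rest): starting from the r=9 cylinder, the cone at (7, 0) partially overlaps it — only the 100.86 mm² overlap (of its 185.76 mm²) is removed, clipping the outline; the r=7.5 cylinder at (11.5, 10) partially overlaps it — only the 0.05 mm² overlap (of its 168.75 mm²) is removed, clipping the outline — boundary = 58.52 mm; (whole slice rotated 45° about Z — lengths, areas and connectivity unchanged). So its perimeter = 58.52 mm. Layer 7 (z = 1.96): the cylinder: section is a regular 12-gon, circumradius r=9 (perimeter = 2·12·9.000·sin(180°/12) = 55.90 mm); the cone at (7, 0) contributes a regular 12-gon of circumradius 9.176 (interpolated between r1=9.5 and r2=5.5 at t=0.081) (perimeter = 2·12·9.176·sin(180°/12) = 57.00 mm); the r=7.5 cylinder at (11.5, 10) contributes a regular 12-gon of circumradius 7.5 (perimeter = 2·12·7.500·sin(180°/12) = 46.59 mm); the r=5.5 cylinder at (14, 1) gives a regular 12-gon of circumradius 5.5 (constant along its height) (perimeter = 2·12·5.500·sin(180°/12) = 34.16 mm); Subtracting the remaining from the first: starting from the r=9 cylinder, the cone at (7, 0) partially overlaps it — only the 127.06 mm² overlap (of its 252.57 mm²) is removed, clipping the outline; the r=7.5 cylinder at (11.5, 10) misses the remaining region (no effect); the r=5.5 cylinder at (14, 1) misses the remaining region (no effect) — boundary = 55.09 mm; (whole slice rotated 45° about Z — lengths, areas and connectivity unchanged). So its perimeter = 55.09 mm. Layer 28 is larger (58.52 vs 55.09 mm).

layer 28 (z = 7.84 mm)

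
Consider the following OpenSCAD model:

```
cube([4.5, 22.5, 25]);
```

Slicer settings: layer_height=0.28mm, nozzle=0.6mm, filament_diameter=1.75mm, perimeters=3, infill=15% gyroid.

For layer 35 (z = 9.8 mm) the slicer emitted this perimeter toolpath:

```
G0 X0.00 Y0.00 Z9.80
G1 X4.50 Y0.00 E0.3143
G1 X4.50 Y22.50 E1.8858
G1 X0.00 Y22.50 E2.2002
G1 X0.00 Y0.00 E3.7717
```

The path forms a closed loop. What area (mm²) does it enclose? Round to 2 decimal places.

Apply the shoelace formula to the sequence of (X, Y) vertices; enclosed area = 101.25 mm².

101.25 mm²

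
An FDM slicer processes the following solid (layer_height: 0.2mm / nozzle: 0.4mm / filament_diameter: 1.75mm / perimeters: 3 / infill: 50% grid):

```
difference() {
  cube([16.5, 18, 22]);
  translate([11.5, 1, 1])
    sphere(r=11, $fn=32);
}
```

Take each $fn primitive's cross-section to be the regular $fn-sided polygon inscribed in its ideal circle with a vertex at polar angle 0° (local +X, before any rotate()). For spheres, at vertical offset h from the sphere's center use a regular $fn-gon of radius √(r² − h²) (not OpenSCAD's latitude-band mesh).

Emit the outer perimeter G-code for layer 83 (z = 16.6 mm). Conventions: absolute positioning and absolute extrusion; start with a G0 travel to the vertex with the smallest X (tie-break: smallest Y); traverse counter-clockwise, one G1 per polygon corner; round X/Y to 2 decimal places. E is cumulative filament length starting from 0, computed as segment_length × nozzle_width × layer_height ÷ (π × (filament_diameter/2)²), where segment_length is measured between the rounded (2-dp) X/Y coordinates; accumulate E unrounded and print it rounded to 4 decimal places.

G0 X0.00 Y0.00 Z16.60
G1 X16.50 Y0.00 E0.5488
G1 X16.50 Y18.00 E1.1475
G1 X0.00 Y18.00 E1.6963
G1 X0.00 Y0.00 E2.2949

At z = 16.6 mm: the cube (footprint 16.5×18) is included at this height; the sphere at (11.5, 1) is absent (|z−center|=15.600 > r=11); Taking the first minus the rest: none of the subtracted shapes is present at this height, so the 16.5×18 cube is unchanged — 1 connected region. The outline is a single polygon with 4 vertices. Extrusion per mm of travel: 0.4 × 0.2 / (π × 0.875²) = 0.033260. Accumulating E over each segment gives final E = 2.2949.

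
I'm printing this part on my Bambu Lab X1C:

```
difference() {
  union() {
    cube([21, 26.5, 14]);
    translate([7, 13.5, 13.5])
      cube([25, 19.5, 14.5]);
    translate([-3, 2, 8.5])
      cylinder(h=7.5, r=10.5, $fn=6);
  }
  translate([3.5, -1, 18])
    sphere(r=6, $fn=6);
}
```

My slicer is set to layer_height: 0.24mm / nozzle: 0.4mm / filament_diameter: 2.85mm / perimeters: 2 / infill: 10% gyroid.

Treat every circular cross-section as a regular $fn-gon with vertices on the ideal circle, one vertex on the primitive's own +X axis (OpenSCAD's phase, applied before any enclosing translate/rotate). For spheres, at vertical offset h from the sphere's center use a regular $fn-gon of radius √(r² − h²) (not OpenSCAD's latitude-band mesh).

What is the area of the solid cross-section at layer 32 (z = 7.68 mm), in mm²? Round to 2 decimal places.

556.50 mm²

At z = 7.68 mm: the 21×26.5 cube contributes its full rectangle (area 556.50 mm²); the cube at (7, 13.5) does not reach this height (z outside [13.5, 28]); the cylinder at (-3, 2) is absent (z outside [8.5, 16]); Taking the union: only the 21×26.5 cube is present, so the union is just that shape — area = 556.50 mm²; the sphere at (3.5, -1) is absent (|z−center|=10.320 > r=6); Taking the first minus the rest: none of the subtracted shapes is present at this height, so the result so far is unchanged — area = 556.50 mm². Overall, the cross-section is a single solid region. Net area = 556.50 mm².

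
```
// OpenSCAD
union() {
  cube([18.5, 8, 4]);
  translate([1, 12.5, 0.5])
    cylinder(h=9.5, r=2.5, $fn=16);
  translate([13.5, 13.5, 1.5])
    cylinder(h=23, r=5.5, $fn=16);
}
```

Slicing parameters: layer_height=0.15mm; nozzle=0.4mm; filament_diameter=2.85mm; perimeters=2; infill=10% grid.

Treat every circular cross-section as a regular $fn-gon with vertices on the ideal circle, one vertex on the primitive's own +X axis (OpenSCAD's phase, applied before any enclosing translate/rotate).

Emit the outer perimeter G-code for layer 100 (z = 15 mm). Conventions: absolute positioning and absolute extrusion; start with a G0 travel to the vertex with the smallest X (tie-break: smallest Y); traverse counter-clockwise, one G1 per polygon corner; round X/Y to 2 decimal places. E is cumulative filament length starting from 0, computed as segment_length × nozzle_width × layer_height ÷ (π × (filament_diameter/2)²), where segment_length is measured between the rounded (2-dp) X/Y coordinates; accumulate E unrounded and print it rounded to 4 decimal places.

G0 X8.00 Y13.50 Z15.00
G1 X8.42 Y11.40 E0.0201
G1 X9.61 Y9.61 E0.0404
G1 X11.40 Y8.42 E0.0606
G1 X13.50 Y8.00 E0.0807
G1 X15.60 Y8.42 E0.1009
G1 X17.39 Y9.61 E0.1211
G1 X18.58 Y11.40 E0.1413
G1 X19.00 Y13.50 E0.1614
G1 X18.58 Y15.60 E0.1816
G1 X17.39 Y17.39 E0.2018
G1 X15.60 Y18.58 E0.2220
G1 X13.50 Y19.00 E0.2422
G1 X11.40 Y18.58 E0.2623
G1 X9.61 Y17.39 E0.2825
G1 X8.42 Y15.60 E0.3027
G1 X8.00 Y13.50 E0.3229

At z = 15 mm: the cube does not reach this height (z outside [0, 4]); the cylinder at (1, 12.5) is not intersected at this z (z outside [0.5, 10]); the r=5.5 cylinder at (13.5, 13.5) contributes a regular 16-gon of circumradius 5.5; Combining (union): only the r=5.5 cylinder at (13.5, 13.5) is present, so the union is just that shape — 1 connected region. The outline is a single polygon with 16 vertices. Extrusion per mm of travel: 0.4 × 0.15 / (π × 1.425²) = 0.009405. Accumulating E over each segment gives final E = 0.3229.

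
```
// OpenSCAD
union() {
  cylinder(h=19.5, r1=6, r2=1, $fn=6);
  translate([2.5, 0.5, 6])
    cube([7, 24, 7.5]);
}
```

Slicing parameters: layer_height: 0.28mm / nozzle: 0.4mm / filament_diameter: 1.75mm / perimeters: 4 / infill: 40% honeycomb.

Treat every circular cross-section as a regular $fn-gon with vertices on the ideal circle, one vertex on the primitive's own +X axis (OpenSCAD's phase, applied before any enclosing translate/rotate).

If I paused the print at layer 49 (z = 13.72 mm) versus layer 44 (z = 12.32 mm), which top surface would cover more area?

layer 44 (z = 12.32 mm)

Layer 49 (z = 13.72): the cone: at t=0.704 of its height the radius interpolates to r₁+(r₂−r₁)t = 2.482, giving a regular 6-gon of that circumradius (area = (6/2)·2.482²·sin(360°/6) = 16.01 mm²); the cube at (2.5, 0.5) does not reach this height (z outside [6, 13.5]); Taking the union: only the cone is present, so the union is just that shape — area = 16.01 mm². So its area = 16.01 mm². Layer 44 (z = 12.32): the cone: at t=0.632 of its height the radius interpolates to r₁+(r₂−r₁)t = 2.841, giving a regular 6-gon of that circumradius (area = (6/2)·2.841²·sin(360°/6) = 20.97 mm²); the cube at (2.5, 0.5) (footprint 7×24) is included at this height (area 168.00 mm²); Taking the union: the regions partially overlap — summed areas 188.97 mm² minus the doubly-counted overlap 0.00 mm² gives 188.97 mm² — area = 188.97 mm². So its area = 188.97 mm². Layer 44 is larger (188.97 vs 16.01 mm²).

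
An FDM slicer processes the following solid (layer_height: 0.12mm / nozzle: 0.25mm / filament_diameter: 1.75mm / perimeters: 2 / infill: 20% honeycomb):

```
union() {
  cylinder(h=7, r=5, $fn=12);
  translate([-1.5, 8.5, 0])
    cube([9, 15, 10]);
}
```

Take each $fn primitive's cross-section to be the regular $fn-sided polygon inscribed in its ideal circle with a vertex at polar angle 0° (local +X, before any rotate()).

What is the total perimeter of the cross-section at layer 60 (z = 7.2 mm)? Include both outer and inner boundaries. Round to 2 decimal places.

At z = 7.2 mm: the cylinder is absent (z outside [0, 7]); the cube at (-1.5, 8.5) is present — its section is the full 9×15 rectangle (perimeter 48.00 mm); Merging all regions: only the 9×15 cube at (-1.5, 8.5) is present, so the union is just that shape — boundary = 48.00 mm. Overall, the cross-section is a single solid region. Total boundary length (outer) = 48.00 mm.

48.00 mm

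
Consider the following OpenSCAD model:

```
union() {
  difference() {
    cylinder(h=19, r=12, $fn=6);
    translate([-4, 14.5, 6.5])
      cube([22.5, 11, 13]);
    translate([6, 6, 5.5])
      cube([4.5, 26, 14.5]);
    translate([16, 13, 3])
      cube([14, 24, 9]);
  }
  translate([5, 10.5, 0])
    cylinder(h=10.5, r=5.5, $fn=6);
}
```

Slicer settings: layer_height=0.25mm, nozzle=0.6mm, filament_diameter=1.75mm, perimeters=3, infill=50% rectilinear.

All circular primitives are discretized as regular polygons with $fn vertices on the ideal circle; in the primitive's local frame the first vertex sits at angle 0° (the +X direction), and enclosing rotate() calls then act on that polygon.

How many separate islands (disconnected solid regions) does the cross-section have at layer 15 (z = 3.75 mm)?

1

At z = 3.75 mm: the r=12 cylinder contributes a regular 6-gon of circumradius 12; the cube at (-4, 14.5) does not reach this height (z outside [6.5, 19.5]); the cube at (6, 6) is not intersected at this z (z outside [5.5, 20]); the cube at (16, 13) is present — its section is the full 14×24 rectangle; Subtracting the remaining from the first: starting from the r=12 cylinder, the 14×24 cube at (16, 13) misses the remaining region (no effect) — 1 connected region; the cylinder at (5, 10.5): section is a regular 6-gon, circumradius r=5.5; Combining (union): the regions partially overlap (shared area 29.59 mm²), so overlapping operands fuse into one piece — 1 connected region. Overall, the cross-section is a single solid region. Island count = 1.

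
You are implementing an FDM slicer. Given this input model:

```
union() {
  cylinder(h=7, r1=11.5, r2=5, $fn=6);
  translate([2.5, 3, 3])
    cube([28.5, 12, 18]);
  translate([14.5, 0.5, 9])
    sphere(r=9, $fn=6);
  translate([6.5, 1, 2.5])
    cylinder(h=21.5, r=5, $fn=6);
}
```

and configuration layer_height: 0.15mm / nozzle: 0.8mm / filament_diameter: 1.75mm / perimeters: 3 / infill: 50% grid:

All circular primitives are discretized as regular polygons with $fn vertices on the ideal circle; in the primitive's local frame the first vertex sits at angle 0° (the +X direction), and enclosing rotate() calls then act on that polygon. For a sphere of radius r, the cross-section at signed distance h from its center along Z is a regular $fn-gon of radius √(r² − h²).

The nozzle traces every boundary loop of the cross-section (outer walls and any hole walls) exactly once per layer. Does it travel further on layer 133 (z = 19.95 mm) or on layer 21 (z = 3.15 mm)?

layer 21 (z = 3.15 mm)

Layer 133 (z = 19.95): the cone does not reach this height (z outside [0, 7]); the cube at (2.5, 3) (footprint 28.5×12) is included at this height (perimeter 81.00 mm); the sphere at (14.5, 0.5) is not intersected at this z (|z−center|=10.950 > r=9); the r=5 cylinder at (6.5, 1) contributes a regular 6-gon of circumradius 5 (perimeter = 2·6·5.000·sin(180°/6) = 30.00 mm); Combining (union): the regions partially overlap (shared area 14.79 mm²), so the edge portions inside another operand are dropped and the merged outline is re-measured after clipping — boundary = 92.93 mm. So its perimeter = 92.93 mm. Layer 21 (z = 3.15): the cone (r1=11.5→r2=5) has section circumradius 8.575 here — a regular 6-gon (perimeter = 2·6·8.575·sin(180°/6) = 51.45 mm); the 28.5×12 cube at (2.5, 3) contributes its full rectangle (perimeter 81.00 mm); the r=9 sphere at (14.5, 0.5) contributes a regular 6-gon of circumradius √(9²−5.85²) = 6.839 (perimeter = 2·6·6.839·sin(180°/6) = 41.04 mm); the r=5 cylinder at (6.5, 1) gives a regular 6-gon of circumradius 5 (constant along its height) (perimeter = 2·6·5.000·sin(180°/6) = 30.00 mm); Taking the union: the regions partially overlap (shared area 102.98 mm²), so the edge portions inside another operand are dropped and the merged outline is re-measured after clipping — boundary = 119.49 mm. So its perimeter = 119.49 mm. Layer 21 is larger (119.49 vs 92.93 mm).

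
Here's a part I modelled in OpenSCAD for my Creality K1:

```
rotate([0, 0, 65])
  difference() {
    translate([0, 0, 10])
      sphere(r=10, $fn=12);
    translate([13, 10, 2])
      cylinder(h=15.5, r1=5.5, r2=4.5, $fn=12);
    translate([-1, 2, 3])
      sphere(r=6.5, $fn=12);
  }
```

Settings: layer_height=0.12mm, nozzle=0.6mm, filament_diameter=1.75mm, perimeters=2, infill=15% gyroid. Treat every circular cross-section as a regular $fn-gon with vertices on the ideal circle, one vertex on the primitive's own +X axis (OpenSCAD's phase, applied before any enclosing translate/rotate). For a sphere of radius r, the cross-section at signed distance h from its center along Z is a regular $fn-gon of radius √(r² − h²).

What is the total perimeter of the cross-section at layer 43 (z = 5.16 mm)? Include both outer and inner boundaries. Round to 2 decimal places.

92.44 mm

At z = 5.16 mm: the r=10 sphere slices to a regular 12-gon of circumradius 8.751 (√(r²−h²) with h=4.84 from center) (perimeter = 2·12·8.751·sin(180°/12) = 54.36 mm); the cone at (13, 10) (r1=5.5→r2=4.5) has section circumradius 5.296 here — a regular 12-gon (perimeter = 2·12·5.296·sin(180°/12) = 32.90 mm); the sphere at (-1, 2): section is a regular 12-gon, circumradius = √(r²−h²) = √(6.5²−2.16²) = 6.131 (perimeter = 2·12·6.131·sin(180°/12) = 38.08 mm); Subtracting the remaining from the first: starting from the r=10 sphere, the cone at (13, 10) misses the remaining region (no effect); the r=6.5 sphere at (-1, 2) lies wholly inside it (removes its full 112.75 mm² and its 38.08 mm outline becomes a hole wall) — boundary (outer + 1 inner loop) = 92.44 mm; (rotated 65° about Z; rotation is an isometry so areas/perimeters/island counts are preserved). Overall, the cross-section is one region with 1 hole. Total boundary length (outer + inner) = 92.44 mm.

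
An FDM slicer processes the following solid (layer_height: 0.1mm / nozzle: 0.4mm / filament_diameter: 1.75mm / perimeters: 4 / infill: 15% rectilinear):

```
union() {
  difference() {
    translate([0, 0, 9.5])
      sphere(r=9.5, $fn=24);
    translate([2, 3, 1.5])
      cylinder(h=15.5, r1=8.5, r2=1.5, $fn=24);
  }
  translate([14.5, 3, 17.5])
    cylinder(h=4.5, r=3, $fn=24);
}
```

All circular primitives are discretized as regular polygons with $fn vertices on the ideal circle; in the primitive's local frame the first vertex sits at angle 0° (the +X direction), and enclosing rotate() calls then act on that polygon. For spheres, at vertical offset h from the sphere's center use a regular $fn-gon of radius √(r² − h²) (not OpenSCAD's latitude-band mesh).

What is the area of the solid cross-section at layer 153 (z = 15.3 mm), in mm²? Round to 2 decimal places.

159.85 mm²

At z = 15.3 mm: the sphere: section is a regular 24-gon, circumradius = √(r²−h²) = √(9.5²−5.8²) = 7.524 (area = (24/2)·7.524²·sin(360°/24) = 175.82 mm²); the cone at (2, 3): at t=0.890 of its height the radius interpolates to r₁+(r₂−r₁)t = 2.268, giving a regular 24-gon of that circumradius (area = (24/2)·2.268²·sin(360°/24) = 15.97 mm²); After the difference (first − rest): starting from the r=9.5 sphere (175.82 mm²), the cone at (2, 3) lies wholly inside it (removes its full 15.97 mm² and its 14.21 mm outline becomes a hole wall) — area = 159.85 mm²; the cylinder at (14.5, 3) is not intersected at this z (z outside [17.5, 22]); Taking the union: only that combined region is present, so the union is just that shape — area = 159.85 mm². Overall, the cross-section is one region with 1 hole. Net area = 159.85 mm².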